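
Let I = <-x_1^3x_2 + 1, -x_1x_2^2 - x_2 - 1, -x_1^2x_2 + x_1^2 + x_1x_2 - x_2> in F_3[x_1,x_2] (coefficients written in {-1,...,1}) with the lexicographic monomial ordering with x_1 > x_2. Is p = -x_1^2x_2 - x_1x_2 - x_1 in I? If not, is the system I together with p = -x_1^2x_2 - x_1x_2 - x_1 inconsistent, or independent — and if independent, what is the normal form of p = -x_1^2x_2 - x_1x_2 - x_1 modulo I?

-x_1^2x_2 - x_1x_2 - x_1 lies in I (it reduces to 0).

First compute the reduced Gröbner basis of I by Buchberger's algorithm.
f_1 = -x_1^3x_2 + 1, LT = x_1^3x_2.
f_2 = -x_1x_2^2 - x_2 - 1, LT = x_1x_2^2.
f_3 = -x_1^2x_2 + x_1^2 + x_1x_2 - x_2, LT = x_1^2x_2.

S(f_1,f_2): lcm = x_1^3x_2^2. S = -x_1^2x_2 - x_1^2 - x_2.
  leading term x_1^2x_2: subtract (1)·f_3 from -x_1^2x_2 - x_1^2 - x_2 → x_1^2 - x_1x_2
  leading term x_1^2: no divisor's leading term divides it; move x_1^2 to the remainder.
  leading term x_1x_2: no divisor's leading term divides it; move -x_1x_2 to the remainder.
  remainder x_1^2 - x_1x_2 ≠ 0; add h_4 = x_1^2 - x_1x_2 to the basis.

S(f_1,f_3): lcm = x_1^3x_2. S = x_1^3 + x_1^2x_2 - x_1x_2 - 1.
  leading term x_1^3: subtract (x_1)·h_4 from x_1^3 + x_1^2x_2 - x_1x_2 - 1 → -x_1^2x_2 - x_1x_2 - 1
  leading term x_1^2x_2: subtract (1)·f_3 from -x_1^2x_2 - x_1x_2 - 1 → -x_1^2 + x_1x_2 + x_2 - 1
  leading term x_1^2: subtract (-1)·h_4 from -x_1^2 + x_1x_2 + x_2 - 1 → x_2 - 1
  leading term x_2: no divisor's leading term divides it; move x_2 to the remainder.
  leading term 1: no divisor's leading term divides it; move -1 to the remainder.
  remainder x_2 - 1 ≠ 0; add h_5 = x_2 - 1 to the basis.

S(f_2,f_3): lcm = x_1^2x_2^2. S = x_1^2x_2 + x_1x_2^2 + x_1x_2 + x_1 - x_2^2.
  leading term x_1^2x_2: subtract (-1)·f_3 from x_1^2x_2 + x_1x_2^2 + x_1x_2 + x_1 - x_2^2 → x_1^2 + x_1x_2^2 - x_1x_2 + x_1 - x_2^2 - x_2
  leading term x_1^2: subtract (1)·h_4 from x_1^2 + x_1x_2^2 - x_1x_2 + x_1 - x_2^2 - x_2 → x_1x_2^2 + x_1 - x_2^2 - x_2
  leading term x_1x_2^2: subtract (-1)·f_2 from x_1x_2^2 + x_1 - x_2^2 - x_2 → x_1 - x_2^2 + x_2 - 1
  leading term x_1: no divisor's leading term divides it; move x_1 to the remainder.
  leading term x_2^2: subtract (-x_2)·h_5 from -x_2^2 + x_2 - 1 → -1
  leading term 1: no divisor's leading term divides it; move -1 to the remainder.
  remainder x_1 - 1 ≠ 0; add h_6 = x_1 - 1 to the basis.

The other S-polynomials (S(f_1,h_4), S(f_2,h_4), S(f_3,h_4), S(f_1,h_5), S(f_2,h_5), S(f_3,h_5), S(h_4,h_5), S(f_1,h_6), S(f_2,h_6), S(f_3,h_6), S(h_4,h_6), S(h_5,h_6)) all reduce to 0 modulo the current basis, so we have a Gröbner basis.
Inter-reduce: drop elements whose leading term is divisible by another's, tail-reduce, and make monic.
Reduced Gröbner basis: {x_1 - 1, x_2 - 1}.
Label its elements g_1 = x_1 - 1, g_2 = x_2 - 1.

Reduce p = -x_1^2x_2 - x_1x_2 - x_1 modulo G:
  leading term x_1^2x_2: subtract (-x_1x_2)·g_1 from -x_1^2x_2 - x_1x_2 - x_1 → x_1x_2 - x_1
  leading term x_1x_2: subtract (x_2)·g_1 from x_1x_2 - x_1 → -x_1 + x_2
  leading term x_1: subtract (-1)·g_1 from -x_1 + x_2 → x_2 - 1
  leading term x_2: subtract (1)·g_2 from x_2 - 1 → 0
  normal form = 0.
Since the normal form is 0, p ∈ I.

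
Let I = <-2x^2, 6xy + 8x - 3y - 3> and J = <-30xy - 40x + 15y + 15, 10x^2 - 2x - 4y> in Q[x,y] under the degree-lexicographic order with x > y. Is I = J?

No, the ideals differ.

For a fixed monomial order, each ideal has a unique reduced Gröbner basis; comparing bases decides equality.
Buchberger on the first generating set:
f_1 = -2x^2, LT = x^2.
f_2 = 6xy + 8x - 3y - 3, LT = xy.

S(f_1,f_2): lcm = x^2y. S = -4/3x^2 + 1/2xy + 1/2x.
  reduce S modulo (f_1, f_2):
  remainder -1/6x + 1/4y + 1/4 ≠ 0; add g_3 = -1/6x + 1/4y + 1/4 to the basis.

S(f_2,g_3): lcm = xy. S = 3/2y^2 + 4/3x + y - 1/2.
  reduce S modulo (f_1, f_2, g_3):
  remainder 3/2y^2 + 3y + 3/2 ≠ 0; add g_4 = 3/2y^2 + 3y + 3/2 to the basis.

The other S-polynomials (S(f_1,g_3), S(f_1,g_4), S(f_2,g_4), S(g_3,g_4)) all reduce to 0 modulo the current basis, so we have a Gröbner basis.
Inter-reduce: drop elements whose leading term is divisible by another's, tail-reduce, and make monic.
Reduced Gröbner basis: {y^2 + 2y + 1, x - 3/2y - 3/2}.

Buchberger on the second generating set:
h_1 = -30xy - 40x + 15y + 15, LT = xy.
h_2 = 10x^2 - 2x - 4y, LT = x^2.

S(h_1,h_2): lcm = x^2y. S = 4/3x^2 - 3/10xy + 2/5y^2 - 1/2x.
  reduce S modulo (h_1, h_2):
  remainder 2/5y^2 + 1/6x + 23/60y - 3/20 ≠ 0; add k_3 = 2/5y^2 + 1/6x + 23/60y - 3/20 to the basis.

The other S-polynomials (S(h_1,k_3), S(h_2,k_3)) all reduce to 0 modulo the current basis, so we have a Gröbner basis.
Inter-reduce: drop elements whose leading term is divisible by another's, tail-reduce, and make monic.
Reduced Gröbner basis: {x^2 - 1/5x - 2/5y, xy + 4/3x - 1/2y - 1/2, y^2 + 5/12x + 23/24y - 3/8}.

The bases are distinct; the ideals are different.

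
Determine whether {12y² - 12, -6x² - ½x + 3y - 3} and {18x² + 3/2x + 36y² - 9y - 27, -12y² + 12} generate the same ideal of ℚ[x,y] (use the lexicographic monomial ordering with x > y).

Yes, the ideals are equal.

Two ideals are equal iff their reduced Gröbner bases coincide (the reduced basis is unique for a fixed ordering).
Buchberger on the first generating set:
f_1 = 12y² - 12, LT = y².
f_2 = -6x² - ½x + 3y - 3, LT = x².

The S-polynomials (S(f_1,f_2)) all reduce to 0 modulo the current basis, so we have a Gröbner basis.
Inter-reduce: drop elements whose leading term is divisible by another's, tail-reduce, and make monic.
Reduced Gröbner basis: {x² + 1/12x - ½y + ½, y² - 1}.

Buchberger on the second generating set:
h_1 = 18x² + 3/2x + 36y² - 9y - 27, LT = x².
h_2 = -12y² + 12, LT = y².

The S-polynomials (S(h_1,h_2)) all reduce to 0 modulo the current basis, so we have a Gröbner basis.
Inter-reduce: drop elements whose leading term is divisible by another's, tail-reduce, and make monic.
Reduced Gröbner basis: {x² + 1/12x - ½y + ½, y² - 1}.

Same reduced basis, so the two generating sets span the same ideal.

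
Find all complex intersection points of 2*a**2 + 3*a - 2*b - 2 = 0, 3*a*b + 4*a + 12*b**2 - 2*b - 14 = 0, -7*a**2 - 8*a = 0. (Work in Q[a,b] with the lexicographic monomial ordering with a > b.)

{(0, -1)}

Compute a lex Gröbner basis by Buchberger's algorithm.
f_1 = 2*a**2 + 3*a - 2*b - 2, LT = a**2.
f_2 = 3*a*b + 4*a + 12*b**2 - 2*b - 14, LT = a*b.
f_3 = -7*a**2 - 8*a, LT = a**2.

S(f_1,f_2): lcm = a**2*b. S = -4/3*a**2 - 4*a*b**2 + 13/6*a*b + 14/3*a - b**2 - b.
  leading term a**2: subtract (-2/3)·f_1 from -4/3*a**2 - 4*a*b**2 + 13/6*a*b + 14/3*a - b**2 - b → -4*a*b**2 + 13/6*a*b + 20/3*a - b**2 - 7/3*b - 4/3
  leading term a*b**2: subtract (-4/3*b)·f_2 from -4*a*b**2 + 13/6*a*b + 20/3*a - b**2 - 7/3*b - 4/3 → 15/2*a*b + 20/3*a + 16*b**3 - 11/3*b**2 - 21*b - 4/3
  leading term a*b: subtract (5/2)·f_2 from 15/2*a*b + 20/3*a + 16*b**3 - 11/3*b**2 - 21*b - 4/3 → -10/3*a + 16*b**3 - 101/3*b**2 - 16*b + 101/3
  leading term a: no divisor's leading term divides it; move -10/3*a to the remainder.
  leading term b**3: no divisor's leading term divides it; move 16*b**3 to the remainder.
  leading term b**2: no divisor's leading term divides it; move -101/3*b**2 to the remainder.
  leading term b: no divisor's leading term divides it; move -16*b to the remainder.
  leading term 1: no divisor's leading term divides it; move 101/3 to the remainder.
  remainder -10/3*a + 16*b**3 - 101/3*b**2 - 16*b + 101/3 ≠ 0; add h_4 = -10/3*a + 16*b**3 - 101/3*b**2 - 16*b + 101/3 to the basis.

S(f_1,f_3): lcm = a**2. S = 5/14*a - b - 1.
  leading term a: subtract (-3/28)·h_4 from 5/14*a - b - 1 → 12/7*b**3 - 101/28*b**2 - 19/7*b + 73/28
  leading term b**3: no divisor's leading term divides it; move 12/7*b**3 to the remainder.
  leading term b**2: no divisor's leading term divides it; move -101/28*b**2 to the remainder.
  leading term b: no divisor's leading term divides it; move -19/7*b to the remainder.
  leading term 1: no divisor's leading term divides it; move 73/28 to the remainder.
  remainder 12/7*b**3 - 101/28*b**2 - 19/7*b + 73/28 ≠ 0; add h_5 = 12/7*b**3 - 101/28*b**2 - 19/7*b + 73/28 to the basis.

S(f_2,f_3): lcm = a**2*b. S = 4/3*a**2 + 4*a*b**2 - 38/21*a*b - 14/3*a.
  leading term a**2: subtract (2/3)·f_1 from 4/3*a**2 + 4*a*b**2 - 38/21*a*b - 14/3*a → 4*a*b**2 - 38/21*a*b - 20/3*a + 4/3*b + 4/3
  leading term a*b**2: subtract (4/3*b)·f_2 from 4*a*b**2 - 38/21*a*b - 20/3*a + 4/3*b + 4/3 → -50/7*a*b - 20/3*a - 16*b**3 + 8/3*b**2 + 20*b + 4/3
  leading term a*b: subtract (-50/21)·f_2 from -50/7*a*b - 20/3*a - 16*b**3 + 8/3*b**2 + 20*b + 4/3 → 20/7*a - 16*b**3 + 656/21*b**2 + 320/21*b - 32
  leading term a: subtract (-6/7)·h_4 from 20/7*a - 16*b**3 + 656/21*b**2 + 320/21*b - 32 → -16/7*b**3 + 50/21*b**2 + 32/21*b - 22/7
  leading term b**3: subtract (-4/3)·h_5 from -16/7*b**3 + 50/21*b**2 + 32/21*b - 22/7 → -17/7*b**2 - 44/21*b + 1/3
  leading term b**2: no divisor's leading term divides it; move -17/7*b**2 to the remainder.
  leading term b: no divisor's leading term divides it; move -44/21*b to the remainder.
  leading term 1: no divisor's leading term divides it; move 1/3 to the remainder.
  remainder -17/7*b**2 - 44/21*b + 1/3 ≠ 0; add h_6 = -17/7*b**2 - 44/21*b + 1/3 to the basis.

S(f_2,h_5): lcm = a*b**3. S = 55/16*a*b**2 + 19/12*a*b - 73/48*a + 4*b**4 - 2/3*b**3 - 14/3*b**2.
  leading term a*b**2: subtract (55/48*b)·f_2 from 55/16*a*b**2 + 19/12*a*b - 73/48*a + 4*b**4 - 2/3*b**3 - 14/3*b**2 → -3*a*b - 73/48*a + 4*b**4 - 173/12*b**3 - 19/8*b**2 + 385/24*b
  leading term a*b: subtract (-1)·f_2 from -3*a*b - 73/48*a + 4*b**4 - 173/12*b**3 - 19/8*b**2 + 385/24*b → 119/48*a + 4*b**4 - 173/12*b**3 + 77/8*b**2 + 337/24*b - 14
  leading term a: subtract (-119/160)·h_4 from 119/48*a + 4*b**4 - 173/12*b**3 + 77/8*b**2 + 337/24*b - 14 → 4*b**4 - 151/60*b**3 - 7399/480*b**2 + 257/120*b + 5299/480
  leading term b**4: subtract (7/3*b)·h_5 from 4*b**4 - 151/60*b**3 - 7399/480*b**2 + 257/120*b + 5299/480 → 59/10*b**3 - 1453/160*b**2 - 473/120*b + 5299/480
  leading term b**3: subtract (413/120)·h_5 from 59/10*b**3 - 1453/160*b**2 - 473/120*b + 5299/480 → 10/3*b**2 + 27/5*b + 31/15
  leading term b**2: subtract (-70/51)·h_6 from 10/3*b**2 + 27/5*b + 31/15 → 1931/765*b + 1931/765
  leading term b: no divisor's leading term divides it; move 1931/765*b to the remainder.
  leading term 1: no divisor's leading term divides it; move 1931/765 to the remainder.
  remainder 1931/765*b + 1931/765 ≠ 0; add h_7 = 1931/765*b + 1931/765 to the basis.

The other S-polynomials (S(f_1,h_4), S(f_2,h_4), S(f_3,h_4), S(f_1,h_5), S(f_3,h_5), S(h_4,h_5), S(f_1,h_6), S(f_2,h_6), S(f_3,h_6), S(h_4,h_6), S(h_5,h_6), S(f_1,h_7), S(f_2,h_7), S(f_3,h_7), S(h_4,h_7), S(h_5,h_7), S(h_6,h_7)) all reduce to 0 modulo the current basis, so we have a Gröbner basis.
Inter-reduce: drop elements whose leading term is divisible by another's, tail-reduce, and make monic.
Reduced Gröbner basis: {a, b + 1}.

A lex Gröbner basis eliminates variables successively. Here b + 1 depends only on b, with roots {-1}; lifting each root through the earlier basis elements recovers the full solutions.
  b = -1: the earlier basis element becomes a = 0, giving a = 0 — point (0, -1).
Check: every point annihilates each of the original generators.
A lex Gröbner basis triangularizes the system, enabling back-substitution.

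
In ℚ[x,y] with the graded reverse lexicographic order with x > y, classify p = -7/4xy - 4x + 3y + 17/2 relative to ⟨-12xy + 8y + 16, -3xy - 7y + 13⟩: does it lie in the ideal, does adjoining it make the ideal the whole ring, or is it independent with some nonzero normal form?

-7/4xy - 4x + 3y + 17/2 lies in I (it reduces to 0).

First compute the reduced Gröbner basis of I by Buchberger's algorithm.
f_1 = -12xy + 8y + 16, LT = xy.
f_2 = -3xy - 7y + 13, LT = xy.

S(f_1,f_2): lcm = xy. S = -3y + 3.
  leading term y: no divisor's leading term divides it; move -3y to the remainder.
  leading term 1: no divisor's leading term divides it; move 3 to the remainder.
  remainder -3y + 3 ≠ 0; add h_3 = -3y + 3 to the basis.

S(f_1,h_3): lcm = xy. S = x - ⅔y - 4/3.
  leading term x: no divisor's leading term divides it; move x to the remainder.
  leading term y: subtract (2/9)·h_3 from -⅔y - 4/3 → -2
  leading term 1: no divisor's leading term divides it; move -2 to the remainder.
  remainder x - 2 ≠ 0; add h_4 = x - 2 to the basis.

S(f_2,h_3): lcm = xy. S = x + 7/3y - 13/3.
  leading term x: subtract (1)·h_4 from x + 7/3y - 13/3 → 7/3y - 7/3
  leading term y: subtract (-7/9)·h_3 from 7/3y - 7/3 → 0
  remainder 0.

S(f_1,h_4): lcm = xy. S = 4/3y - 4/3.
  leading term y: subtract (-4/9)·h_3 from 4/3y - 4/3 → 0
  remainder 0.

S(f_2,h_4): lcm = xy. S = 13/3y - 13/3.
  leading term y: subtract (-13/9)·h_3 from 13/3y - 13/3 → 0
  remainder 0.

S(h_3,h_4): leading monomials are coprime, so the S-polynomial reduces to 0 (Buchberger's first criterion).
Every S-polynomial of the final basis reduces to 0, so we have a Gröbner basis.
Inter-reduce: drop elements whose leading term is divisible by another's, tail-reduce, and make monic.
Reduced Gröbner basis: {x - 2, y - 1}.
Label its elements g_1 = x - 2, g_2 = y - 1.

Reduce p = -7/4xy - 4x + 3y + 17/2 modulo G:
  leading term xy: subtract (-7/4y)·g_1 from -7/4xy - 4x + 3y + 17/2 → -4x - ½y + 17/2
  leading term x: subtract (-4)·g_1 from -4x - ½y + 17/2 → -½y + ½
  leading term y: subtract (-½)·g_2 from -½y + ½ → 0
  normal form = 0.
Since the normal form is 0, p ∈ I.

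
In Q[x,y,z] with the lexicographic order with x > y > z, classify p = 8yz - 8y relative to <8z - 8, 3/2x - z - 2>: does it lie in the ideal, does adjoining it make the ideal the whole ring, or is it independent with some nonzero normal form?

8yz - 8y lies in I (it reduces to 0).

First compute the reduced Gröbner basis of I by Buchberger's algorithm.
f_1 = 8z - 8, LT = z.
f_2 = 3/2x - z - 2, LT = x.

The S-polynomials (S(f_1,f_2)) all reduce to 0 modulo the current basis, so we have a Gröbner basis.
Inter-reduce: drop elements whose leading term is divisible by another's, tail-reduce, and make monic.
Reduced Gröbner basis: {x - 2, z - 1}.
Label its elements g_1 = x - 2, g_2 = z - 1.

Reduce p = 8yz - 8y modulo G:
  leading term yz: subtract (8y)·g_2 from 8yz - 8y → 0
  normal form = 0.
Since the normal form is 0, p ∈ I.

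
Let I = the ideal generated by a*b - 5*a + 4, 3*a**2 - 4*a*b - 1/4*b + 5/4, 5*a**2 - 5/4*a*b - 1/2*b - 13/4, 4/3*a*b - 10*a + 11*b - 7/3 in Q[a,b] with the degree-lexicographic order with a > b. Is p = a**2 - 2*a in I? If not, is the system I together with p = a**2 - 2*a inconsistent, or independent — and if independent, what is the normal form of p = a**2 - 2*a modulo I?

Adjoining a**2 - 2*a makes the ideal the whole ring: the system is inconsistent.

First compute the reduced Gröbner basis of I by Buchberger's algorithm.
f_1 = a*b - 5*a + 4, LT = a*b.
f_2 = 3*a**2 - 4*a*b - 1/4*b + 5/4, LT = a**2.
f_3 = 5*a**2 - 5/4*a*b - 1/2*b - 13/4, LT = a**2.
f_4 = 4/3*a*b - 10*a + 11*b - 7/3, LT = a*b.

S(f_1,f_2): lcm = a**2*b. S = 4/3*a*b**2 - 5*a**2 + 1/12*b**2 + 4*a - 5/12*b.
  leading term a*b**2: subtract (4/3*b)·f_1 from 4/3*a*b**2 - 5*a**2 + 1/12*b**2 + 4*a - 5/12*b → -5*a**2 + 20/3*a*b + 1/12*b**2 + 4*a - 23/4*b
  leading term a**2: subtract (-5/3)·f_2 from -5*a**2 + 20/3*a*b + 1/12*b**2 + 4*a - 23/4*b → 1/12*b**2 + 4*a - 37/6*b + 25/12
  leading term b**2: no divisor's leading term divides it; move 1/12*b**2 to the remainder.
  leading term a: no divisor's leading term divides it; move 4*a to the remainder.
  leading term b: no divisor's leading term divides it; move -37/6*b to the remainder.
  leading term 1: no divisor's leading term divides it; move 25/12 to the remainder.
  remainder 1/12*b**2 + 4*a - 37/6*b + 25/12 ≠ 0; add h_5 = 1/12*b**2 + 4*a - 37/6*b + 25/12 to the basis.

S(f_1,f_3): lcm = a**2*b. S = 1/4*a*b**2 - 5*a**2 + 1/10*b**2 + 4*a + 13/20*b.
  leading term a*b**2: subtract (1/4*b)·f_1 from 1/4*a*b**2 - 5*a**2 + 1/10*b**2 + 4*a + 13/20*b → -5*a**2 + 5/4*a*b + 1/10*b**2 + 4*a - 7/20*b
  leading term a**2: subtract (-5/3)·f_2 from -5*a**2 + 5/4*a*b + 1/10*b**2 + 4*a - 7/20*b → -65/12*a*b + 1/10*b**2 + 4*a - 23/30*b + 25/12
  leading term a*b: subtract (-65/12)·f_1 from -65/12*a*b + 1/10*b**2 + 4*a - 23/30*b + 25/12 → 1/10*b**2 - 277/12*a - 23/30*b + 95/4
  leading term b**2: subtract (6/5)·h_5 from 1/10*b**2 - 277/12*a - 23/30*b + 95/4 → -1673/60*a + 199/30*b + 85/4
  leading term a: no divisor's leading term divides it; move -1673/60*a to the remainder.
  leading term b: no divisor's leading term divides it; move 199/30*b to the remainder.
  leading term 1: no divisor's leading term divides it; move 85/4 to the remainder.
  remainder -1673/60*a + 199/30*b + 85/4 ≠ 0; add h_6 = -1673/60*a + 199/30*b + 85/4 to the basis.

S(f_1,f_4): lcm = a*b. S = 5/2*a - 33/4*b + 23/4.
  leading term a: subtract (-150/1673)·h_6 from 5/2*a - 33/4*b + 23/4 → -51229/6692*b + 51229/6692
  leading term b: no divisor's leading term divides it; move -51229/6692*b to the remainder.
  leading term 1: no divisor's leading term divides it; move 51229/6692 to the remainder.
  remainder -51229/6692*b + 51229/6692 ≠ 0; add h_7 = -51229/6692*b + 51229/6692 to the basis.

The other S-polynomials (S(f_2,f_3), S(f_2,f_4), S(f_3,f_4), S(f_1,h_5), S(f_2,h_5), S(f_3,h_5), S(f_4,h_5), S(f_1,h_6), S(f_2,h_6), S(f_3,h_6), S(f_4,h_6), S(h_5,h_6), S(f_1,h_7), S(f_2,h_7), S(f_3,h_7), S(f_4,h_7), S(h_5,h_7), S(h_6,h_7)) all reduce to 0 modulo the current basis, so we have a Gröbner basis.
Inter-reduce: drop elements whose leading term is divisible by another's, tail-reduce, and make monic.
Reduced Gröbner basis: {a - 1, b - 1}.
Label its elements g_1 = a - 1, g_2 = b - 1.

Reduce p = a**2 - 2*a modulo G:
  leading term a**2: subtract (a)·g_1 from a**2 - 2*a → -a
  leading term a: subtract (-1)·g_1 from -a → -1
  leading term 1: no divisor's leading term divides it; move -1 to the remainder.
  normal form = -1.
The normal form is nonzero, so p ∉ I. Since p minus its normal form lies in I, I + (p) = I + (r) where r = -1; decide whether this ideal is the whole ring.
Here r = -1 is a nonzero constant, hence a unit: 1 ∈ I + (p), the Gröbner basis of I + (p) is {1}, and the enlarged system has no common solution — adjoining p is inconsistent.

The remainder on division by a Gröbner basis is unique — it is the normal form.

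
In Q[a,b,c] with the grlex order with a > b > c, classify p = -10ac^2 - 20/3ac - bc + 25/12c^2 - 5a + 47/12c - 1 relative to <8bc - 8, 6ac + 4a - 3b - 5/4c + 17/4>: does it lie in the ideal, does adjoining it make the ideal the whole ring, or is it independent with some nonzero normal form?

-10ac^2 - 20/3ac - bc + 25/12c^2 - 5a + 47/12c - 1 is independent of I; its normal form modulo I is -5a + 11c - 7.

First compute the reduced Gröbner basis of I by Buchberger's algorithm.
f_1 = 8bc - 8, LT = bc.
f_2 = 6ac + 4a - 3b - 5/4c + 17/4, LT = ac.

S(f_1,f_2): lcm = abc. S = -2/3ab + 1/2b^2 + 5/24bc - a - 17/24b.
  leading term ab: no divisor's leading term divides it; move -2/3ab to the remainder.
  leading term b^2: no divisor's leading term divides it; move 1/2b^2 to the remainder.
  leading term bc: subtract (5/192)·f_1 from 5/24bc - a - 17/24b → -a - 17/24b + 5/24
  leading term a: no divisor's leading term divides it; move -a to the remainder.
  leading term b: no divisor's leading term divides it; move -17/24b to the remainder.
  leading term 1: no divisor's leading term divides it; move 5/24 to the remainder.
  remainder -2/3ab + 1/2b^2 - a - 17/24b + 5/24 ≠ 0; add h_3 = -2/3ab + 1/2b^2 - a - 17/24b + 5/24 to the basis.

The other S-polynomials (S(f_1,h_3), S(f_2,h_3)) all reduce to 0 modulo the current basis, so we have a Gröbner basis.
Inter-reduce: drop elements whose leading term is divisible by another's, tail-reduce, and make monic.
Reduced Gröbner basis: {ab - 3/4b^2 + 3/2a + 17/16b - 5/16, ac + 2/3a - 1/2b - 5/24c + 17/24, bc - 1}.
Label its elements g_1 = ab - 3/4b^2 + 3/2a + 17/16b - 5/16, g_2 = ac + 2/3a - 1/2b - 5/24c + 17/24, g_3 = bc - 1.

Reduce p = -10ac^2 - 20/3ac - bc + 25/12c^2 - 5a + 47/12c - 1 modulo G:
  leading term ac^2: subtract (-10c)·g_2 from -10ac^2 - 20/3ac - bc + 25/12c^2 - 5a + 47/12c - 1 → -6bc - 5a + 11c - 1
  leading term bc: subtract (-6)·g_3 from -6bc - 5a + 11c - 1 → -5a + 11c - 7
  leading term a: no divisor's leading term divides it; move -5a to the remainder.
  leading term c: no divisor's leading term divides it; move 11c to the remainder.
  leading term 1: no divisor's leading term divides it; move -7 to the remainder.
  normal form = -5a + 11c - 7.
The normal form is nonzero, so p ∉ I. Since p minus its normal form lies in I, I + (p) = I + (r) where r = -5a + 11c - 7; decide whether this ideal is the whole ring.
Run Buchberger on G together with r (pairs among the g_i already reduce to 0 since G is a Gröbner basis):
g_1 = ab - 3/4b^2 + 3/2a + 17/16b - 5/16, LT = ab.
g_2 = ac + 2/3a - 1/2b - 5/24c + 17/24, LT = ac.
g_3 = bc - 1, LT = bc.
r = -5a + 11c - 7, LT = a.

S(g_1,r): lcm = ab. S = -3/4b^2 + 11/5bc + 3/2a - 27/80b - 5/16.
  leading term b^2: no divisor's leading term divides it; move -3/4b^2 to the remainder.
  leading term bc: subtract (11/5)·g_3 from 11/5bc + 3/2a - 27/80b - 5/16 → 3/2a - 27/80b + 151/80
  leading term a: subtract (-3/10)·r from 3/2a - 27/80b + 151/80 → -27/80b + 33/10c - 17/80
  leading term b: no divisor's leading term divides it; move -27/80b to the remainder.
  leading term c: no divisor's leading term divides it; move 33/10c to the remainder.
  leading term 1: no divisor's leading term divides it; move -17/80 to the remainder.
  remainder -3/4b^2 - 27/80b + 33/10c - 17/80 ≠ 0; add m_5 = -3/4b^2 - 27/80b + 33/10c - 17/80 to the basis.

S(g_2,r): lcm = ac. S = 11/5c^2 + 2/3a - 1/2b - 193/120c + 17/24.
  leading term c^2: no divisor's leading term divides it; move 11/5c^2 to the remainder.
  leading term a: subtract (-2/15)·r from 2/3a - 1/2b - 193/120c + 17/24 → -1/2b - 17/120c - 9/40
  leading term b: no divisor's leading term divides it; move -1/2b to the remainder.
  leading term c: no divisor's leading term divides it; move -17/120c to the remainder.
  leading term 1: no divisor's leading term divides it; move -9/40 to the remainder.
  remainder 11/5c^2 - 1/2b - 17/120c - 9/40 ≠ 0; add m_6 = 11/5c^2 - 1/2b - 17/120c - 9/40 to the basis.

The other S-polynomials (S(g_1,g_2), S(g_1,g_3), S(g_2,g_3), S(g_3,r), S(g_1,m_5), S(g_2,m_5), S(g_3,m_5), S(r,m_5), S(g_1,m_6), S(g_2,m_6), S(g_3,m_6), S(r,m_6), S(m_5,m_6)) all reduce to 0 modulo the current basis, so we have a Gröbner basis.
Inter-reduce: drop elements whose leading term is divisible by another's, tail-reduce, and make monic.
Reduced Gröbner basis: {b^2 + 9/20b - 22/5c + 17/60, bc - 1, c^2 - 5/22b - 17/264c - 9/88, a - 11/5c + 7/5}.
The reduced Gröbner basis of I + (p) is {b^2 + 9/20b - 22/5c + 17/60, bc - 1, c^2 - 5/22b - 17/264c - 9/88, a - 11/5c + 7/5} ≠ {1}, a proper ideal, so the enlarged system stays consistent: p is independent of I, with normal form -5a + 11c - 7.

The remainder on division by a Gröbner basis is unique — it is the normal form.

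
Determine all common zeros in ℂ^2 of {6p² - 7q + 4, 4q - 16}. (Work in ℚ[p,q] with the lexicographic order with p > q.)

{(-2, 4), (2, 4)}

Compute a lex Gröbner basis by Buchberger's algorithm.
f_1 = 6p² - 7q + 4, LT = p².
f_2 = 4q - 16, LT = q.

The S-polynomials (S(f_1,f_2)) all reduce to 0 modulo the current basis, so we have a Gröbner basis.
Inter-reduce: drop elements whose leading term is divisible by another's, tail-reduce, and make monic.
Reduced Gröbner basis: {p² - 4, q - 4}.

Elimination: the polynomial q - 4 lies in the elimination ideal for q, so q ∈ {4}. For each such q, the remaining basis elements (now univariate) give the rest of the solution.
  q = 4: the earlier basis element becomes p² - 4 = 0, giving p = -2, 2 — points (-2, 4), (2, 4).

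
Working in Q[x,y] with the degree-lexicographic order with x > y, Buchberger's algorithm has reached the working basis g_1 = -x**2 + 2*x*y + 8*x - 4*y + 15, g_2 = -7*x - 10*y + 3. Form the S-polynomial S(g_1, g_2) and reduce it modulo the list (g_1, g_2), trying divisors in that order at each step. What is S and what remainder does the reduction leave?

S(g_1, g_2) = -24/7*x*y - 53/7*x + 4*y - 15; remainder on division = 240/49*y**2 + 654/49*y - 894/49.

lcm(LM(g_1), LM(g_2)) = x**2.
S = (lcm/LT(g_1))·g_1 − (lcm/LT(g_2))·g_2 = -24/7*x*y - 53/7*x + 4*y - 15.
Reduce S modulo (g_1, g_2) in that order:
  leading term x*y: subtract (24/49*y)·g_2 from -24/7*x*y - 53/7*x + 4*y - 15 → 240/49*y**2 - 53/7*x + 124/49*y - 15
  leading term y**2: no divisor's leading term divides it; move 240/49*y**2 to the remainder.
  leading term x: subtract (53/49)·g_2 from -53/7*x + 124/49*y - 15 → 654/49*y - 894/49
  leading term y: no divisor's leading term divides it; move 654/49*y to the remainder.
  leading term 1: no divisor's leading term divides it; move -894/49 to the remainder.
The remainder 240/49*y**2 + 654/49*y - 894/49 is nonzero, so it would be added as the next basis element.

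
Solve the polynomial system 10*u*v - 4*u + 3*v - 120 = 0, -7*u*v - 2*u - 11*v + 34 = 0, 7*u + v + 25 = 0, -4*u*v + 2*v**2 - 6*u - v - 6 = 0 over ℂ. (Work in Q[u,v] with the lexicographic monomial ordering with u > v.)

{(-3, -4)}

Compute a lex Gröbner basis by Buchberger's algorithm.
f_1 = 10*u*v - 4*u + 3*v - 120, LT = u*v.
f_2 = -7*u*v - 2*u - 11*v + 34, LT = u*v.
f_3 = 7*u + v + 25, LT = u.
f_4 = -4*u*v - 6*u + 2*v**2 - v - 6, LT = u*v.

S(f_1,f_2): lcm = u*v. S = -24/35*u - 89/70*v - 50/7.
  leading term u: subtract (-24/245)·f_3 from -24/35*u - 89/70*v - 50/7 → -115/98*v - 230/49
  leading term v: no divisor's leading term divides it; move -115/98*v to the remainder.
  leading term 1: no divisor's leading term divides it; move -230/49 to the remainder.
  remainder -115/98*v - 230/49 ≠ 0; add h_5 = -115/98*v - 230/49 to the basis.

The other S-polynomials (S(f_1,f_3), S(f_1,f_4), S(f_2,f_3), S(f_2,f_4), S(f_3,f_4), S(f_1,h_5), S(f_2,h_5), S(f_3,h_5), S(f_4,h_5)) all reduce to 0 modulo the current basis, so we have a Gröbner basis.
Inter-reduce: drop elements whose leading term is divisible by another's, tail-reduce, and make monic.
Reduced Gröbner basis: {u + 3, v + 4}.

Elimination: the polynomial v + 4 lies in the elimination ideal for v, so v ∈ {-4}. For each such v, the remaining basis elements (now univariate) give the rest of the solution.
  v = -4: the earlier basis element becomes u + 3 = 0, giving u = -3 — point (-3, -4).
Each listed point satisfies every original equation (direct substitution).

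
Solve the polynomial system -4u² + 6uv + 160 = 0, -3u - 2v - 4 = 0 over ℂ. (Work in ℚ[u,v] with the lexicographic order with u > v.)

Compute a lex Gröbner basis by Buchberger's algorithm.
f_1 = -4u² + 6uv + 160, LT = u².
f_2 = -3u - 2v - 4, LT = u.

S(f_1,f_2): lcm = u². S = -13/6uv - 4/3u - 40.
  reduce S modulo (f_1, f_2):
  remainder 13/9v² + 34/9v - 344/9 ≠ 0; add h_3 = 13/9v² + 34/9v - 344/9 to the basis.

The other S-polynomials (S(f_1,h_3), S(f_2,h_3)) all reduce to 0 modulo the current basis, so we have a Gröbner basis.
Inter-reduce: drop elements whose leading term is divisible by another's, tail-reduce, and make monic.
Reduced Gröbner basis: {u + ⅔v + 4/3, v² + 34/13v - 344/13}.

Elimination: the polynomial v² + 34/13v - 344/13 lies in the elimination ideal for v, so v ∈ {-86/13, 4}. For each such v, the remaining basis elements (now univariate) give the rest of the solution.
  v = -86/13: the earlier basis element becomes u - 40/13 = 0, giving u = 40/13 — point (40/13, -86/13).
  v = 4: the earlier basis element becomes u + 4 = 0, giving u = -4 — point (-4, 4).
Zero-dimensionality of the ideal guarantees finitely many solutions over ℂ.

{(40/13, -86/13), (-4, 4)}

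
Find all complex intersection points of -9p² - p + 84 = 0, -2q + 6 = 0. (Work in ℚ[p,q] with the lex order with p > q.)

{(-28/9, 3), (3, 3)}

Compute a lex Gröbner basis by Buchberger's algorithm.
f_1 = -9p² - p + 84, LT = p².
f_2 = -2q + 6, LT = q.

S(f_1,f_2): leading monomials are coprime, so the S-polynomial reduces to 0 (Buchberger's first criterion).
Every S-polynomial of the final basis reduces to 0, so we have a Gröbner basis.
Inter-reduce: drop elements whose leading term is divisible by another's, tail-reduce, and make monic.
Reduced Gröbner basis: {p² + 1/9p - 28/3, q - 3}.

The lex basis is triangular: the last element involves only q. Solving q - 3 = 0 gives q ∈ {3}; substituting each value into the earlier elements determines the remaining variables.
  q = 3: the earlier basis element becomes p² + 1/9p - 28/3 = 0, giving p = -28/9, 3 — points (-28/9, 3), (3, 3).
Each listed point satisfies every original equation (direct substitution).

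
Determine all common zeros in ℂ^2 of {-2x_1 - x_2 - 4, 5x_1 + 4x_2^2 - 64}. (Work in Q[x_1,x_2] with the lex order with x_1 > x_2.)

{(0, -4), (-69/16, 37/8)}

Compute a lex Gröbner basis by Buchberger's algorithm.
f_1 = -2x_1 - x_2 - 4, LT = x_1.
f_2 = 5x_1 + 4x_2^2 - 64, LT = x_1.

S(f_1,f_2): lcm = x_1. S = -4/5x_2^2 + 1/2x_2 + 74/5.
  leading term x_2^2: no divisor's leading term divides it; move -4/5x_2^2 to the remainder.
  leading term x_2: no divisor's leading term divides it; move 1/2x_2 to the remainder.
  leading term 1: no divisor's leading term divides it; move 74/5 to the remainder.
  remainder -4/5x_2^2 + 1/2x_2 + 74/5 ≠ 0; add h_3 = -4/5x_2^2 + 1/2x_2 + 74/5 to the basis.

S(f_1,h_3): leading monomials are coprime, so the S-polynomial reduces to 0 (Buchberger's first criterion).
S(f_2,h_3): leading monomials are coprime, so the S-polynomial reduces to 0 (Buchberger's first criterion).
Every S-polynomial of the final basis reduces to 0, so we have a Gröbner basis.
Inter-reduce: drop elements whose leading term is divisible by another's, tail-reduce, and make monic.
Reduced Gröbner basis: {x_1 + 1/2x_2 + 2, x_2^2 - 5/8x_2 - 37/2}.

Since the basis is lex-ordered, x_2^2 - 5/8x_2 - 37/2 is univariate in x_2. Its roots are {-4, 37/8}. Back-substituting each root into the other basis elements fixes the other coordinates.
  x_2 = -4: the earlier basis element becomes x_1 = 0, giving x_1 = 0 — point (0, -4).
  x_2 = 37/8: the earlier basis element becomes x_1 + 69/16 = 0, giving x_1 = -69/16 — point (-69/16, 37/8).
Check: every point annihilates each of the original generators.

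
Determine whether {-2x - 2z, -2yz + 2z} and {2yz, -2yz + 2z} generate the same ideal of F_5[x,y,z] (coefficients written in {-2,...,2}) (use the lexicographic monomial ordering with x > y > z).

No, the ideals differ.

For a fixed monomial order, each ideal has a unique reduced Gröbner basis; comparing bases decides equality.
Buchberger on the first generating set:
f_1 = -2x - 2z, LT = x.
f_2 = -2yz + 2z, LT = yz.

S(f_1,f_2): leading monomials are coprime, so the S-polynomial reduces to 0 (Buchberger's first criterion).
Every S-polynomial of the final basis reduces to 0, so we have a Gröbner basis.
Inter-reduce: drop elements whose leading term is divisible by another's, tail-reduce, and make monic.
Reduced Gröbner basis: {x + z, yz - z}.

Buchberger on the second generating set:
h_1 = 2yz, LT = yz.
h_2 = -2yz + 2z, LT = yz.

S(h_1,h_2): lcm = yz. S = z.
  leading term z: no divisor's leading term divides it; move z to the remainder.
  remainder z ≠ 0; add k_3 = z to the basis.

S(h_1,k_3): lcm = yz. S = 0.
  remainder 0.

S(h_2,k_3): lcm = yz. S = -z.
  leading term z: subtract (-1)·k_3 from -z → 0
  remainder 0.

Every S-polynomial of the final basis reduces to 0, so we have a Gröbner basis.
Inter-reduce: drop elements whose leading term is divisible by another's, tail-reduce, and make monic.
Reduced Gröbner basis: {z}.

The bases are distinct; the ideals are different.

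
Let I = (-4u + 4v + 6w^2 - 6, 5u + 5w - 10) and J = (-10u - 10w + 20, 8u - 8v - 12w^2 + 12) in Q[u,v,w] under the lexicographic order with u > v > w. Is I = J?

Equality of ideals is decidable: compute both reduced Gröbner bases (unique for the ordering) and check whether they agree.
Buchberger on the first generating set:
f_1 = -4u + 4v + 6w^2 - 6, LT = u.
f_2 = 5u + 5w - 10, LT = u.

S(f_1,f_2): lcm = u. S = -v - 3/2w^2 - w + 7/2.
  leading term v: no divisor's leading term divides it; move -v to the remainder.
  leading term w^2: no divisor's leading term divides it; move -3/2w^2 to the remainder.
  leading term w: no divisor's leading term divides it; move -w to the remainder.
  leading term 1: no divisor's leading term divides it; move 7/2 to the remainder.
  remainder -v - 3/2w^2 - w + 7/2 ≠ 0; add g_3 = -v - 3/2w^2 - w + 7/2 to the basis.

The other S-polynomials (S(f_1,g_3), S(f_2,g_3)) all reduce to 0 modulo the current basis, so we have a Gröbner basis.
Inter-reduce: drop elements whose leading term is divisible by another's, tail-reduce, and make monic.
Reduced Gröbner basis: {u + w - 2, v + 3/2w^2 + w - 7/2}.

Buchberger on the second generating set:
h_1 = -10u - 10w + 20, LT = u.
h_2 = 8u - 8v - 12w^2 + 12, LT = u.

S(h_1,h_2): lcm = u. S = v + 3/2w^2 + w - 7/2.
  leading term v: no divisor's leading term divides it; move v to the remainder.
  leading term w^2: no divisor's leading term divides it; move 3/2w^2 to the remainder.
  leading term w: no divisor's leading term divides it; move w to the remainder.
  leading term 1: no divisor's leading term divides it; move -7/2 to the remainder.
  remainder v + 3/2w^2 + w - 7/2 ≠ 0; add k_3 = v + 3/2w^2 + w - 7/2 to the basis.

The other S-polynomials (S(h_1,k_3), S(h_2,k_3)) all reduce to 0 modulo the current basis, so we have a Gröbner basis.
Inter-reduce: drop elements whose leading term is divisible by another's, tail-reduce, and make monic.
Reduced Gröbner basis: {u + w - 2, v + 3/2w^2 + w - 7/2}.

Same reduced basis, so the two generating sets span the same ideal.

Yes, the ideals are equal.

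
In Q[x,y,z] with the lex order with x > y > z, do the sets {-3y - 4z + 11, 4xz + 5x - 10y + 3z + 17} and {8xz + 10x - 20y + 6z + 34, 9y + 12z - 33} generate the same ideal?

Yes, the ideals are equal.

For a fixed monomial order, each ideal has a unique reduced Gröbner basis; comparing bases decides equality.
Buchberger on the first generating set:
f_1 = -3y - 4z + 11, LT = y.
f_2 = 4xz + 5x - 10y + 3z + 17, LT = xz.

The S-polynomials (S(f_1,f_2)) all reduce to 0 modulo the current basis, so we have a Gröbner basis.
Inter-reduce: drop elements whose leading term is divisible by another's, tail-reduce, and make monic.
Reduced Gröbner basis: {xz + \tfrac{5}{4}x + \tfrac{49}{12}z - \tfrac{59}{12}, y + \tfrac{4}{3}z - \tfrac{11}{3}}.

Buchberger on the second generating set:
h_1 = 8xz + 10x - 20y + 6z + 34, LT = xz.
h_2 = 9y + 12z - 33, LT = y.

The S-polynomials (S(h_1,h_2)) all reduce to 0 modulo the current basis, so we have a Gröbner basis.
Inter-reduce: drop elements whose leading term is divisible by another's, tail-reduce, and make monic.
Reduced Gröbner basis: {xz + \tfrac{5}{4}x + \tfrac{49}{12}z - \tfrac{59}{12}, y + \tfrac{4}{3}z - \tfrac{11}{3}}.

These coincide, so the ideals are equal.
The same test decides containment: I ⊆ J iff every generator of I reduces to 0 modulo a Gröbner basis of J.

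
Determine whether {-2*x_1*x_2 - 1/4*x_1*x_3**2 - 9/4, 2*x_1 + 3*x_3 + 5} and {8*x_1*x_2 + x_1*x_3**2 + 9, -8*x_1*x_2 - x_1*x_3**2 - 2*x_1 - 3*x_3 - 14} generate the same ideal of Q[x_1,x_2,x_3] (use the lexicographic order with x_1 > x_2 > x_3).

Yes, the ideals are equal.

Two ideals are equal iff their reduced Gröbner bases coincide (the reduced basis is unique for a fixed ordering).
Buchberger on the first generating set:
f_1 = -2*x_1*x_2 - 1/4*x_1*x_3**2 - 9/4, LT = x_1*x_2.
f_2 = 2*x_1 + 3*x_3 + 5, LT = x_1.

S(f_1,f_2): lcm = x_1*x_2. S = 1/8*x_1*x_3**2 - 3/2*x_2*x_3 - 5/2*x_2 + 9/8.
  reduce S modulo (f_1, f_2):
  remainder -3/2*x_2*x_3 - 5/2*x_2 - 3/16*x_3**3 - 5/16*x_3**2 + 9/8 ≠ 0; add g_3 = -3/2*x_2*x_3 - 5/2*x_2 - 3/16*x_3**3 - 5/16*x_3**2 + 9/8 to the basis.

The other S-polynomials (S(f_1,g_3), S(f_2,g_3)) all reduce to 0 modulo the current basis, so we have a Gröbner basis.
Inter-reduce: drop elements whose leading term is divisible by another's, tail-reduce, and make monic.
Reduced Gröbner basis: {x_1 + 3/2*x_3 + 5/2, x_2*x_3 + 5/3*x_2 + 1/8*x_3**3 + 5/24*x_3**2 - 3/4}.

Buchberger on the second generating set:
h_1 = 8*x_1*x_2 + x_1*x_3**2 + 9, LT = x_1*x_2.
h_2 = -8*x_1*x_2 - x_1*x_3**2 - 2*x_1 - 3*x_3 - 14, LT = x_1*x_2.

S(h_1,h_2): lcm = x_1*x_2. S = -1/4*x_1 - 3/8*x_3 - 5/8.
  reduce S modulo (h_1, h_2):
  remainder -1/4*x_1 - 3/8*x_3 - 5/8 ≠ 0; add k_3 = -1/4*x_1 - 3/8*x_3 - 5/8 to the basis.

S(h_1,k_3): lcm = x_1*x_2. S = 1/8*x_1*x_3**2 - 3/2*x_2*x_3 - 5/2*x_2 + 9/8.
  reduce S modulo (h_1, h_2, k_3):
  remainder -3/2*x_2*x_3 - 5/2*x_2 - 3/16*x_3**3 - 5/16*x_3**2 + 9/8 ≠ 0; add k_4 = -3/2*x_2*x_3 - 5/2*x_2 - 3/16*x_3**3 - 5/16*x_3**2 + 9/8 to the basis.

The other S-polynomials (S(h_2,k_3), S(h_1,k_4), S(h_2,k_4), S(k_3,k_4)) all reduce to 0 modulo the current basis, so we have a Gröbner basis.
Inter-reduce: drop elements whose leading term is divisible by another's, tail-reduce, and make monic.
Reduced Gröbner basis: {x_1 + 3/2*x_3 + 5/2, x_2*x_3 + 5/3*x_2 + 1/8*x_3**3 + 5/24*x_3**2 - 3/4}.

The two bases agree; hence the ideals are identical.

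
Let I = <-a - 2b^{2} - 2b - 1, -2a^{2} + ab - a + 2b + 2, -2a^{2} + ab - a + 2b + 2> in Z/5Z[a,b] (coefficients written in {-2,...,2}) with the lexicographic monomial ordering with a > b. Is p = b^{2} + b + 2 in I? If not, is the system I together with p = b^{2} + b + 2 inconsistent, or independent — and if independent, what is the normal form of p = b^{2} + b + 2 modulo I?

Adjoining b^{2} + b + 2 makes the ideal the whole ring: the system is inconsistent.

First compute the reduced Gröbner basis of I by Buchberger's algorithm.
f_1 = -a - 2b^{2} - 2b - 1, LT = a.
f_2 = -2a^{2} + ab - a + 2b + 2, LT = a^{2}.
f_3 = -2a^{2} + ab - a + 2b + 2, LT = a^{2}.

S(f_1,f_2): lcm = a^{2}. S = 2ab^{2} - 2a + b + 1.
  leading term ab^{2}: subtract (-2b^{2})·f_1 from 2ab^{2} - 2a + b + 1 → -2a + b^{4} + b^{3} - 2b^{2} + b + 1
  leading term a: subtract (2)·f_1 from -2a + b^{4} + b^{3} - 2b^{2} + b + 1 → b^{4} + b^{3} + 2b^{2} - 2
  leading term b^{4}: no divisor's leading term divides it; move b^{4} to the remainder.
  leading term b^{3}: no divisor's leading term divides it; move b^{3} to the remainder.
  leading term b^{2}: no divisor's leading term divides it; move 2b^{2} to the remainder.
  leading term 1: no divisor's leading term divides it; move -2 to the remainder.
  remainder b^{4} + b^{3} + 2b^{2} - 2 ≠ 0; add h_4 = b^{4} + b^{3} + 2b^{2} - 2 to the basis.

The other S-polynomials (S(f_1,f_3), S(f_2,f_3), S(f_1,h_4), S(f_2,h_4), S(f_3,h_4)) all reduce to 0 modulo the current basis, so we have a Gröbner basis.
Inter-reduce: drop elements whose leading term is divisible by another's, tail-reduce, and make monic.
Reduced Gröbner basis: {a + 2b^{2} + 2b + 1, b^{4} + b^{3} + 2b^{2} - 2}.
Label its elements g_1 = a + 2b^{2} + 2b + 1, g_2 = b^{4} + b^{3} + 2b^{2} - 2.

Reduce p = b^{2} + b + 2 modulo G:
  leading term b^{2}: no divisor's leading term divides it; move b^{2} to the remainder.
  leading term b: no divisor's leading term divides it; move b to the remainder.
  leading term 1: no divisor's leading term divides it; move 2 to the remainder.
  normal form = b^{2} + b + 2.
The normal form is nonzero, so p ∉ I. Since p minus its normal form lies in I, I + (p) = I + (r) where r = b^{2} + b + 2; decide whether this ideal is the whole ring.
Run Buchberger on G together with r (pairs among the g_i already reduce to 0 since G is a Gröbner basis):
g_1 = a + 2b^{2} + 2b + 1, LT = a.
g_2 = b^{4} + b^{3} + 2b^{2} - 2, LT = b^{4}.
r = b^{2} + b + 2, LT = b^{2}.

S(g_2,r): lcm = b^{4}. S = -2.
  leading term 1: no divisor's leading term divides it; move -2 to the remainder.
  remainder -2 ≠ 0; add m_4 = -2 to the basis.

The other S-polynomials (S(g_1,g_2), S(g_1,r), S(g_1,m_4), S(g_2,m_4), S(r,m_4)) all reduce to 0 modulo the current basis, so we have a Gröbner basis.
Inter-reduce: drop elements whose leading term is divisible by another's, tail-reduce, and make monic.
Reduced Gröbner basis: {1}.
The reduced Gröbner basis of I + (p) is {1}: the ideal is the whole ring, so the enlarged system has no common solution — adjoining p is inconsistent.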